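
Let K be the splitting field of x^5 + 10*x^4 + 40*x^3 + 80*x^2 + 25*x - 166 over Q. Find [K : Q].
The degree of the splitting field over Q equals the order of the Galois group, so first determine the group. The polynomial f is an irreducible quintic over Q, so G = Gal(f/Q) is a transitive subgroup of S_5: one of C_5 (5T1, order 5), D_5 (5T2, order 10), F_20 (5T3, order 20), A_5 (5T4, order 60) or S_5 (5T5, order 120). The discriminant of f is 58564000000 = 242000^2, a perfect square, so G is contained in A_5. The transitive groups of degree 5 contained in A_5 are: C_5 (5T1, order 5), D_5 (5T2, order 10), A_5 (5T4, order 60). By Dedekind's theorem, for a prime p not dividing disc(f) the degrees of the irreducible factors of f mod p form the cycle type of an element of G. Factoring f modulo the 3 such primes p <= 13 (skipping 2, 5, 11, which divide the discriminant), each new pattern first appears at: mod 3: f = (x^5 + x^4 + x^3 + 2x^2 + x + 2), pattern 5; mod 13: f = (x + 7)(x + 9)(x^3 + 7x^2 + 8x + 5), pattern 3+1+1. No other pattern occurs in this range, so the set of observed cycle types is {5, 3+1+1}. Among the candidates above, the only group containing elements of all these cycle types is A_5 (5T4) — each of C_5 (5T1), D_5 (5T2) lacks at least one of them. Hence G = A_5 (5T4), of order 60. The Galois group A_5 (5T4) has order 60, so the splitting field has degree 60 over Q.

60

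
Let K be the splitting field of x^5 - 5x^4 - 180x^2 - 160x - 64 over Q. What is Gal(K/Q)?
D_5

The polynomial f is an irreducible quintic over Q, so G = Gal(f/Q) is a transitive subgroup of S_5: one of C_5 (5T1, order 5), D_5 (5T2, order 10), F_20 (5T3, order 20), A_5 (5T4, order 60) or S_5 (5T5, order 120). The discriminant of f is 681836544000000 = 26112000^2, a perfect square, so G is contained in A_5. The transitive groups of degree 5 contained in A_5 are: C_5 (5T1, order 5), D_5 (5T2, order 10), A_5 (5T4, order 60). By Dedekind's theorem, for a prime p not dividing disc(f) the degrees of the irreducible factors of f mod p form the cycle type of an element of G. Factoring f modulo the 23 such primes p <= 103 (skipping 2, 3, 5, 17, which divide the discriminant), each new pattern first appears at: mod 7: f = (x^5 + 2x^4 + 2x^2 + x + 6), pattern 5; mod 29: f = (x + 16)(x^2 + 15x + 22)(x^2 + 22x + 13), pattern 2+2+1. No other pattern occurs in this range, so the set of observed cycle types is {5, 2+2+1}. The candidates containing elements of all these cycle types are D_5 (5T2) of order 10, A_5 (5T4) of order 60; the others are excluded. The observed types are precisely the cycle types that occur in D_5 (5T2) (apart from the identity). Each of the other remaining candidates has further cycle types, and by the Chebotarev density theorem the matching factorization patterns would occur for a proportion of primes equal to their share of the group: A_5 (5T4) additionally contains elements of type 3+1+1 (20 of its 60 elements, about 33% of primes). None of the 23 primes tested shows any such pattern (for each of these groups the chance of that is below 10^-4), which rules them out. Hence G = D_5 (5T2), of order 10.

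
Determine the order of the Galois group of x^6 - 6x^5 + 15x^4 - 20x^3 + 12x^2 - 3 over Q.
12

The degree of the splitting field over Q equals the order of the Galois group, so first determine the group. The polynomial f is an irreducible sextic over Q, so G = Gal(f/Q) is one of the 16 transitive subgroups 6T1, ..., 6T16 of S_6. The discriminant of f is 419904 = 648^2, a perfect square, so G is contained in A_6. The transitive groups of degree 6 contained in A_6 are: A_4 (6T4, order 12), S_4 (6T7, order 24), (C_3 x C_3) : C_4 (6T10, order 36), PSL(2,5) (6T12, order 60), A_6 (6T15, order 360). By Dedekind's theorem, for a prime p not dividing disc(f) the degrees of the irreducible factors of f mod p form the cycle type of an element of G. Factoring f modulo the 33 such primes p <= 149 (skipping 2, 3, which divide the discriminant), each new pattern first appears at: mod 5: f = (x^3 + x^2 + 3x + 4)(x^3 + 3x^2 + 4x + 3), pattern 3+3; mod 17: f = (x + 1)(x + 14)(x^2 + 15x + 8)(x^2 + 15x + 15), pattern 2+2+1+1; mod 71: f = (x + 3)(x + 4)(x + 31)(x + 38)(x + 65)(x + 66), pattern 1+1+1+1+1+1. No other pattern occurs in this range, so the set of observed cycle types is {3+3, 2+2+1+1, 1+1+1+1+1+1}. The candidates containing elements of all these cycle types are A_4 (6T4) of order 12, S_4 (6T7) of order 24, (C_3 x C_3) : C_4 (6T10) of order 36, PSL(2,5) (6T12) of order 60, A_6 (6T15) of order 360; the others are excluded. The observed types are precisely the cycle types that occur in A_4 (6T4). Each of the other remaining candidates has further cycle types, and by the Chebotarev density theorem the matching factorization patterns would occur for a proportion of primes equal to their share of the group: S_4 (6T7) additionally contains elements of type 4+2 (6 of its 24 elements, about 25% of primes); (C_3 x C_3) : C_4 (6T10) additionally contains elements of type 4+2, 3+1+1+1 (22 of its 36 elements, about 61% of primes); PSL(2,5) (6T12) additionally contains elements of type 5+1 (24 of its 60 elements, about 40% of primes); A_6 (6T15) additionally contains elements of type 5+1, 4+2, 3+1+1+1 (274 of its 360 elements, about 76% of primes). None of the 33 primes tested shows any such pattern (for each of these groups the chance of that is below 10^-4), which rules them out. Hence G = A_4 (6T4), of order 12. The Galois group A_4 (6T4) has order 12, so the splitting field has degree 12 over Q.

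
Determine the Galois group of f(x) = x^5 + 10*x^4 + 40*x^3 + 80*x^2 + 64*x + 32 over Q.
S_5

The polynomial f is an irreducible quintic over Q, so G = Gal(f/Q) is a transitive subgroup of S_5: one of C_5 (5T1, order 5), D_5 (5T2, order 10), F_20 (5T3, order 20), A_5 (5T4, order 60) or S_5 (5T5, order 120). The discriminant of f is 3008364544, which is not a perfect square, so G is not contained in A_5. The transitive groups of degree 5 not contained in A_5 are: F_20 (5T3, order 20), S_5 (5T5, order 120). By Dedekind's theorem, for a prime p not dividing disc(f) the degrees of the irreducible factors of f mod p form the cycle type of an element of G. Factoring f modulo the 3 such primes p <= 7 (skipping 2, which divides the discriminant), each new pattern first appears at: mod 3: f = (x^5 + x^4 + x^3 + 2x^2 + x + 2), pattern 5; mod 7: f = (x^2 + 6x + 6)(x^3 + 4x^2 + 3x + 3), pattern 3+2. No other pattern occurs in this range, so the set of observed cycle types is {5, 3+2}. Among the candidates above, the only group containing elements of all these cycle types is S_5 (5T5) — F_20 (5T3) lacks at least one of them. Hence G = S_5 (5T5), of order 120.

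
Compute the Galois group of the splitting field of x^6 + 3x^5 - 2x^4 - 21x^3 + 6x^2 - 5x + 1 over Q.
The polynomial f is an irreducible sextic over Q, so G = Gal(f/Q) is one of the 16 transitive subgroups 6T1, ..., 6T16 of S_6. The discriminant of f is 54786284800, which is not a perfect square, so G is not contained in A_6. The transitive groups of degree 6 not contained in A_6 are: C_6 (6T1, order 6), S_3 (6T2, order 6), D_6 (6T3, order 12), C_3 x S_3 (6T5, order 18), A_4 x C_2 (6T6, order 24), S_4 (6T8, order 24), S_3 x S_3 (6T9, order 36), S_4 x C_2 (6T11, order 48), (S_3 x S_3) : C_2 (6T13, order 72), PGL(2,5) (6T14, order 120), S_6 (6T16, order 720). By Dedekind's theorem, for a prime p not dividing disc(f) the degrees of the irreducible factors of f mod p form the cycle type of an element of G. Factoring f modulo the 22 such primes p <= 101 (skipping 2, 5, 13, 37, which divide the discriminant), each new pattern first appears at: mod 3: f = (x^3 + x^2 + 2)(x^3 + 2x^2 + 2x + 2), pattern 3+3; mod 17: f = (x + 13)(x + 16)(x^4 + 8x^3 + 15x + 13), pattern 4+1+1; mod 31: f = (x^2 + 2x + 10)(x^2 + 8x + 4)(x^2 + 24x + 7), pattern 2+2+2; mod 67: f = (x + 42)(x + 51)(x^2 + 12x + 59)(x^2 + 32x + 21), pattern 2+2+1+1. No other pattern occurs in this range, so the set of observed cycle types is {3+3, 4+1+1, 2+2+2, 2+2+1+1}. The candidates containing elements of all these cycle types are S_4 (6T8) of order 24, S_4 x C_2 (6T11) of order 48, PGL(2,5) (6T14) of order 120, S_6 (6T16) of order 720; the others are excluded. The observed types are precisely the cycle types that occur in S_4 (6T8) (apart from the identity). Each of the other remaining candidates has further cycle types, and by the Chebotarev density theorem the matching factorization patterns would occur for a proportion of primes equal to their share of the group: S_4 x C_2 (6T11) additionally contains elements of type 6, 4+2, 2+1+1+1+1 (17 of its 48 elements, about 35% of primes); PGL(2,5) (6T14) additionally contains elements of type 6, 5+1 (44 of its 120 elements, about 37% of primes); S_6 (6T16) additionally contains elements of type 6, 5+1, 4+2, 3+2+1, 3+1+1+1, 2+1+1+1+1 (529 of its 720 elements, about 73% of primes). None of the 22 primes tested shows any such pattern (for each of these groups the chance of that is below 10^-4), which rules them out. Hence G = S_4 (6T8), of order 24.

S_4, S_4(6c), the S_4-action on 6 points not in A_6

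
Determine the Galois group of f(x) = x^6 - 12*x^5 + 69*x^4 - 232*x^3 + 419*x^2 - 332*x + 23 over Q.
S_4 (also written S4-)

The polynomial f is an irreducible sextic over Q, so G = Gal(f/Q) is one of the 16 transitive subgroups 6T1, ..., 6T16 of S_6. The discriminant of f is 870211913777152, which is not a perfect square, so G is not contained in A_6. The transitive groups of degree 6 not contained in A_6 are: C_6 (6T1, order 6), S_3 (6T2, order 6), D_6 (6T3, order 12), C_3 x S_3 (6T5, order 18), A_4 x C_2 (6T6, order 24), S_4 (6T8, order 24), S_3 x S_3 (6T9, order 36), S_4 x C_2 (6T11, order 48), (S_3 x S_3) : C_2 (6T13, order 72), PGL(2,5) (6T14, order 120), S_6 (6T16, order 720). By Dedekind's theorem, for a prime p not dividing disc(f) the degrees of the irreducible factors of f mod p form the cycle type of an element of G. Factoring f modulo the 22 such primes p <= 89 (skipping 2, 37, which divide the discriminant), each new pattern first appears at: mod 3: f = (x^3 + x^2 + x + 2)(x^3 + 2x^2 + 1), pattern 3+3; mod 5: f = (x^2 + x + 1)(x^2 + 3x + 3)(x^2 + 4x + 1), pattern 2+2+2; mod 17: f = (x + 1)(x + 12)(x^4 + 9x^3 + 8x^2 + 15x + 9), pattern 4+1+1; mod 67: f = (x + 7)(x + 56)(x^2 + 63x + 2)(x^2 + 63x + 29), pattern 2+2+1+1. No other pattern occurs in this range, so the set of observed cycle types is {3+3, 2+2+2, 4+1+1, 2+2+1+1}. The candidates containing elements of all these cycle types are S_4 (6T8) of order 24, S_4 x C_2 (6T11) of order 48, PGL(2,5) (6T14) of order 120, S_6 (6T16) of order 720; the others are excluded. The observed types are precisely the cycle types that occur in S_4 (6T8) (apart from the identity). Each of the other remaining candidates has further cycle types, and by the Chebotarev density theorem the matching factorization patterns would occur for a proportion of primes equal to their share of the group: S_4 x C_2 (6T11) additionally contains elements of type 6, 4+2, 2+1+1+1+1 (17 of its 48 elements, about 35% of primes); PGL(2,5) (6T14) additionally contains elements of type 6, 5+1 (44 of its 120 elements, about 37% of primes); S_6 (6T16) additionally contains elements of type 6, 5+1, 4+2, 3+2+1, 3+1+1+1, 2+1+1+1+1 (529 of its 720 elements, about 73% of primes). None of the 22 primes tested shows any such pattern (for each of these groups the chance of that is below 10^-4), which rules them out. Hence G = S_4 (6T8), of order 24.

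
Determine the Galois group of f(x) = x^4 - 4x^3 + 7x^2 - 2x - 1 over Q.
4T5: S_4

The polynomial is an irreducible quartic over Q and its discriminant is -4528, which is not a perfect square, so the Galois group is not contained in A_4. The resolvent cubic y^3 - 7*y^2 + 12*y - 16 is irreducible over Q. An irreducible resolvent with non-square discriminant gives S_4.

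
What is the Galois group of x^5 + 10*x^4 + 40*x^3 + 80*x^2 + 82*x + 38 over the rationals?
The polynomial f is an irreducible quintic over Q, so G = Gal(f/Q) is a transitive subgroup of S_5: one of C_5 (5T1, order 5), D_5 (5T2, order 10), F_20 (5T3, order 20), A_5 (5T4, order 60) or S_5 (5T5, order 120). The discriminant of f is 58192, which is not a perfect square, so G is not contained in A_5. The transitive groups of degree 5 not contained in A_5 are: F_20 (5T3, order 20), S_5 (5T5, order 120). By Dedekind's theorem, for a prime p not dividing disc(f) the degrees of the irreducible factors of f mod p form the cycle type of an element of G. Factoring f modulo the 5 such primes p <= 13 (skipping 2, which divides the discriminant), each new pattern first appears at: mod 3: f = (x^5 + x^4 + x^3 + 2x^2 + x + 2), pattern 5; mod 5: f = (x + 1)(x^4 + 4x^3 + x^2 + 4x + 3), pattern 4+1; mod 13: f = (x + 5)(x + 7)(x^3 + 11x^2 + 3x + 10), pattern 3+1+1. No other pattern occurs in this range, so the set of observed cycle types is {5, 4+1, 3+1+1}. Among the candidates above, the only group containing elements of all these cycle types is S_5 (5T5) — F_20 (5T3) lacks at least one of them. Hence G = S_5 (5T5), of order 120.

S_5 (also written S5)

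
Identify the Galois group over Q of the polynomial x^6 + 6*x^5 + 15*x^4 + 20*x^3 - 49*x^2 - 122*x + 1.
S_4 x C_2 (order 48)

The polynomial f is an irreducible sextic over Q, so G = Gal(f/Q) is one of the 16 transitive subgroups 6T1, ..., 6T16 of S_6. The discriminant of f is -3603718079512576, which is not a perfect square, so G is not contained in A_6. The transitive groups of degree 6 not contained in A_6 are: C_6 (6T1, order 6), S_3 (6T2, order 6), D_6 (6T3, order 12), C_3 x S_3 (6T5, order 18), A_4 x C_2 (6T6, order 24), S_4 (6T8, order 24), S_3 x S_3 (6T9, order 36), S_4 x C_2 (6T11, order 48), (S_3 x S_3) : C_2 (6T13, order 72), PGL(2,5) (6T14, order 120), S_6 (6T16, order 720). By Dedekind's theorem, for a prime p not dividing disc(f) the degrees of the irreducible factors of f mod p form the cycle type of an element of G. Factoring f modulo the 67 such primes p <= 347 (skipping 2, 229, which divide the discriminant), each new pattern first appears at: mod 3: f = (x^6 + 2x^3 + 2x^2 + x + 1), pattern 6; mod 5: f = (x^3 + 2x^2 + 4x + 4)(x^3 + 4x^2 + 3x + 4), pattern 3+3; mod 7: f = (x + 4)(x + 5)(x^4 + 4x^3 + x^2 + x + 6), pattern 4+1+1; mod 13: f = (x^2 + 2x + 8)(x^4 + 4x^3 + 12x^2 + 3x + 5), pattern 4+2; mod 23: f = (x^2 + 2x + 3)(x^2 + 12x + 14)(x^2 + 15x + 17), pattern 2+2+2; mod 29: f = (x + 10)(x + 21)(x^2 + 27)(x^2 + 4x + 2), pattern 2+2+1+1; mod 193: f = (x + 6)(x + 13)(x + 89)(x + 106)(x + 182)(x + 189), pattern 1+1+1+1+1+1; mod 347: f = (x + 7)(x + 46)(x + 303)(x + 342)(x^2 + 2x + 327), pattern 2+1+1+1+1. No other pattern occurs in this range, so the set of observed cycle types is {6, 3+3, 4+1+1, 4+2, 2+2+2, 2+2+1+1, 1+1+1+1+1+1, 2+1+1+1+1}. The candidates containing elements of all these cycle types are S_4 x C_2 (6T11) of order 48, S_6 (6T16) of order 720; the others are excluded. The observed types are precisely the cycle types that occur in S_4 x C_2 (6T11). Each of the other remaining candidates has further cycle types, and by the Chebotarev density theorem the matching factorization patterns would occur for a proportion of primes equal to their share of the group: S_6 (6T16) additionally contains elements of type 5+1, 3+2+1, 3+1+1+1 (304 of its 720 elements, about 42% of primes). None of the 67 primes tested shows any such pattern (for each of these groups the chance of that is below 10^-4), which rules them out. Hence G = S_4 x C_2 (6T11), of order 48.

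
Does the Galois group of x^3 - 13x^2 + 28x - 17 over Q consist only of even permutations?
The polynomial is irreducible of degree 3 over Q. Its discriminant is -1127, which is not a perfect square. A Galois group lies in the alternating group exactly when the discriminant is a square in Q, so the Galois group (S_3) is not contained in A_3.

No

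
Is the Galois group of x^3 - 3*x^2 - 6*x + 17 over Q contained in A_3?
Yes

The polynomial is irreducible of degree 3 over Q. Its discriminant is 729 = 27^2, a perfect square. A Galois group lies in the alternating group exactly when the discriminant is a square in Q, so the Galois group (C_3) is contained in A_3.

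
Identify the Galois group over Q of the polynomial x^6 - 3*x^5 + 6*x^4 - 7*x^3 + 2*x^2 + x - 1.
S_4 (order 24)

The polynomial f is an irreducible sextic over Q, so G = Gal(f/Q) is one of the 16 transitive subgroups 6T1, ..., 6T16 of S_6. The discriminant of f is 810448, which is not a perfect square, so G is not contained in A_6. The transitive groups of degree 6 not contained in A_6 are: C_6 (6T1, order 6), S_3 (6T2, order 6), D_6 (6T3, order 12), C_3 x S_3 (6T5, order 18), A_4 x C_2 (6T6, order 24), S_4 (6T8, order 24), S_3 x S_3 (6T9, order 36), S_4 x C_2 (6T11, order 48), (S_3 x S_3) : C_2 (6T13, order 72), PGL(2,5) (6T14, order 120), S_6 (6T16, order 720). By Dedekind's theorem, for a prime p not dividing disc(f) the degrees of the irreducible factors of f mod p form the cycle type of an element of G. Factoring f modulo the 22 such primes p <= 89 (skipping 2, 37, which divide the discriminant), each new pattern first appears at: mod 3: f = (x^3 + x^2 + x + 2)(x^3 + 2x^2 + 1), pattern 3+3; mod 5: f = (x^2 + 3)(x^2 + 3x + 4)(x^2 + 4x + 2), pattern 2+2+2; mod 17: f = (x + 1)(x + 15)(x^4 + 15x^3 + 6x^2 + 12x + 9), pattern 4+1+1; mod 67: f = (x + 4)(x + 62)(x^2 + 66x + 40)(x^2 + 66x + 50), pattern 2+2+1+1. No other pattern occurs in this range, so the set of observed cycle types is {3+3, 2+2+2, 4+1+1, 2+2+1+1}. The candidates containing elements of all these cycle types are S_4 (6T8) of order 24, S_4 x C_2 (6T11) of order 48, PGL(2,5) (6T14) of order 120, S_6 (6T16) of order 720; the others are excluded. The observed types are precisely the cycle types that occur in S_4 (6T8) (apart from the identity). Each of the other remaining candidates has further cycle types, and by the Chebotarev density theorem the matching factorization patterns would occur for a proportion of primes equal to their share of the group: S_4 x C_2 (6T11) additionally contains elements of type 6, 4+2, 2+1+1+1+1 (17 of its 48 elements, about 35% of primes); PGL(2,5) (6T14) additionally contains elements of type 6, 5+1 (44 of its 120 elements, about 37% of primes); S_6 (6T16) additionally contains elements of type 6, 5+1, 4+2, 3+2+1, 3+1+1+1, 2+1+1+1+1 (529 of its 720 elements, about 73% of primes). None of the 22 primes tested shows any such pattern (for each of these groups the chance of that is below 10^-4), which rules them out. Hence G = S_4 (6T8), of order 24.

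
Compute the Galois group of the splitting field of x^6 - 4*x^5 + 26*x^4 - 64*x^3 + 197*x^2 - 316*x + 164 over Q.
The polynomial f is an irreducible sextic over Q, so G = Gal(f/Q) is one of the 16 transitive subgroups 6T1, ..., 6T16 of S_6. The discriminant of f is -1579425998307328, which is not a perfect square, so G is not contained in A_6. The transitive groups of degree 6 not contained in A_6 are: C_6 (6T1, order 6), S_3 (6T2, order 6), D_6 (6T3, order 12), C_3 x S_3 (6T5, order 18), A_4 x C_2 (6T6, order 24), S_4 (6T8, order 24), S_3 x S_3 (6T9, order 36), S_4 x C_2 (6T11, order 48), (S_3 x S_3) : C_2 (6T13, order 72), PGL(2,5) (6T14, order 120), S_6 (6T16, order 720). By Dedekind's theorem, for a prime p not dividing disc(f) the degrees of the irreducible factors of f mod p form the cycle type of an element of G. Factoring f modulo the 27 such primes p <= 113 (skipping 2, 47, 61, which divide the discriminant), each new pattern first appears at: mod 3: f = (x^6 + 2x^5 + 2x^4 + 2x^3 + 2x^2 + 2x + 2), pattern 6; mod 5: f = (x + 3)(x^2 + 3)(x^3 + 3x^2 + 4x + 1), pattern 3+2+1; mod 7: f = (x^2 + 5x + 2)(x^4 + 5x^3 + 6x^2 + x + 5), pattern 4+2; mod 17: f = (x^3 + 15x^2 + x + 9)(x^3 + 15x^2 + 4x + 5), pattern 3+3; mod 19: f = (x^2 + 9x + 13)(x^2 + 10x + 17)(x^2 + 15x + 1), pattern 2+2+2; mod 37: f = (x + 15)(x + 29)(x^2 + 6x + 23)(x^2 + 20x + 6), pattern 2+2+1+1; mod 41: f = (x)(x + 9)(x + 30)(x^3 + 39x^2 + 39x + 21), pattern 3+1+1+1; mod 113: f = (x + 31)(x + 60)(x + 94)(x + 99)(x^2 + 51x + 92), pattern 2+1+1+1+1. No other pattern occurs in this range, so the set of observed cycle types is {6, 3+2+1, 4+2, 3+3, 2+2+2, 2+2+1+1, 3+1+1+1, 2+1+1+1+1}. The candidates containing elements of all these cycle types are (S_3 x S_3) : C_2 (6T13) of order 72, S_6 (6T16) of order 720; the others are excluded. The observed types are precisely the cycle types that occur in (S_3 x S_3) : C_2 (6T13) (apart from the identity). Each of the other remaining candidates has further cycle types, and by the Chebotarev density theorem the matching factorization patterns would occur for a proportion of primes equal to their share of the group: S_6 (6T16) additionally contains elements of type 5+1, 4+1+1 (234 of its 720 elements, about 32% of primes). None of the 27 primes tested shows any such pattern (for each of these groups the chance of that is below 10^-4), which rules them out. Hence G = (S_3 x S_3) : C_2 (6T13), of order 72.

(S_3 x S_3) : C_2, the group 6T13 of order 72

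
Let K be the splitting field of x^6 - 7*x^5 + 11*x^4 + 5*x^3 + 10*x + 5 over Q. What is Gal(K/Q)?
(C_3 x C_3) : C_4, the transitive group 6T10 of order 36

The polynomial f is an irreducible sextic over Q, so G = Gal(f/Q) is one of the 16 transitive subgroups 6T1, ..., 6T16 of S_6. The discriminant of f is 1064390625 = 32625^2, a perfect square, so G is contained in A_6. The transitive groups of degree 6 contained in A_6 are: A_4 (6T4, order 12), S_4 (6T7, order 24), (C_3 x C_3) : C_4 (6T10, order 36), PSL(2,5) (6T12, order 60), A_6 (6T15, order 360). By Dedekind's theorem, for a prime p not dividing disc(f) the degrees of the irreducible factors of f mod p form the cycle type of an element of G. Factoring f modulo the 19 such primes p <= 79 (skipping 3, 5, 29, which divide the discriminant), each new pattern first appears at: mod 2: f = (x^2 + x + 1)(x^4 + x + 1), pattern 4+2; mod 11: f = (x^3 + 7x^2 + 2x + 2)(x^3 + 8x^2 + 8x + 8), pattern 3+3; mod 19: f = (x + 6)(x + 10)(x^2 + 4x + 1)(x^2 + 11x + 8), pattern 2+2+1+1; mod 61: f = (x + 4)(x + 51)(x + 55)(x^3 + 5x^2 + 14x + 14), pattern 3+1+1+1. No other pattern occurs in this range, so the set of observed cycle types is {4+2, 3+3, 2+2+1+1, 3+1+1+1}. The candidates containing elements of all these cycle types are (C_3 x C_3) : C_4 (6T10) of order 36, A_6 (6T15) of order 360; the others are excluded. The observed types are precisely the cycle types that occur in (C_3 x C_3) : C_4 (6T10) (apart from the identity). Each of the other remaining candidates has further cycle types, and by the Chebotarev density theorem the matching factorization patterns would occur for a proportion of primes equal to their share of the group: A_6 (6T15) additionally contains elements of type 5+1 (144 of its 360 elements, about 40% of primes). None of the 19 primes tested shows any such pattern (for each of these groups the chance of that is below 10^-4), which rules them out. Hence G = (C_3 x C_3) : C_4 (6T10), of order 36.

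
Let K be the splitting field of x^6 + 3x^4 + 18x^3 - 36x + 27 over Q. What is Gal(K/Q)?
The polynomial f is an irreducible sextic over Q, so G = Gal(f/Q) is one of the 16 transitive subgroups 6T1, ..., 6T16 of S_6. The discriminant of f is -28010528989632, which is not a perfect square, so G is not contained in A_6. The transitive groups of degree 6 not contained in A_6 are: C_6 (6T1, order 6), S_3 (6T2, order 6), D_6 (6T3, order 12), C_3 x S_3 (6T5, order 18), A_4 x C_2 (6T6, order 24), S_4 (6T8, order 24), S_3 x S_3 (6T9, order 36), S_4 x C_2 (6T11, order 48), (S_3 x S_3) : C_2 (6T13, order 72), PGL(2,5) (6T14, order 120), S_6 (6T16, order 720). By Dedekind's theorem, for a prime p not dividing disc(f) the degrees of the irreducible factors of f mod p form the cycle type of an element of G. Factoring f modulo the 21 such primes p <= 89 (skipping 2, 3, 7, which divide the discriminant), each new pattern first appears at: mod 5: f = (x^6 + 3x^4 + 3x^3 + 4x + 2), pattern 6; mod 11: f = (x + 4)(x^5 + 7x^4 + 8x^3 + 8x^2 + x + 4), pattern 5+1; mod 13: f = (x + 5)(x + 12)(x^4 + 9x^3 + 11x^2 + 6x + 5), pattern 4+1+1; mod 23: f = (x + 3)(x + 16)(x^2 + 5x + 13)(x^2 + 22x + 9), pattern 2+2+1+1; mod 43: f = (x^3 + 31)(x^3 + 3x + 30), pattern 3+3; mod 61: f = (x^2 + 28x + 6)(x^2 + 46x + 20)(x^2 + 48x + 17), pattern 2+2+2. No other pattern occurs in this range, so the set of observed cycle types is {6, 5+1, 4+1+1, 2+2+1+1, 3+3, 2+2+2}. The candidates containing elements of all these cycle types are PGL(2,5) (6T14) of order 120, S_6 (6T16) of order 720; the others are excluded. The observed types are precisely the cycle types that occur in PGL(2,5) (6T14) (apart from the identity). Each of the other remaining candidates has further cycle types, and by the Chebotarev density theorem the matching factorization patterns would occur for a proportion of primes equal to their share of the group: S_6 (6T16) additionally contains elements of type 4+2, 3+2+1, 3+1+1+1, 2+1+1+1+1 (265 of its 720 elements, about 37% of primes). None of the 21 primes tested shows any such pattern (for each of these groups the chance of that is below 10^-4), which rules them out. Hence G = PGL(2,5) (6T14), of order 120.

6T14: PGL(2,5)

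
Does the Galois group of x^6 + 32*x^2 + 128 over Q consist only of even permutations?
The polynomial is irreducible of degree 6 over Q. Its discriminant is -2693803488051200, which is not a perfect square. A Galois group lies in the alternating group exactly when the discriminant is a square in Q, so the Galois group (S_4 x C_2) is not contained in A_6.

No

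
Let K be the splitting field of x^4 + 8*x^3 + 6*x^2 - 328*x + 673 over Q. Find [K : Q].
The degree of the splitting field over Q equals the order of the Galois group, so first determine the group. The polynomial is an irreducible quartic over Q and its discriminant is 36130406400 = 190080^2, a perfect square, so the Galois group is contained in A_4. The resolvent cubic y^3 - 6*y^2 - 5316*y - 134504 splits completely over Q, which gives the Klein four-group V_4. The Galois group V_4 (4T2) has order 4, so the splitting field has degree 4 over Q.

4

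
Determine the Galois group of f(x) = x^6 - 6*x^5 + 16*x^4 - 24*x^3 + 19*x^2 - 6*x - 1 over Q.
A_4, A_4 acting on 6 points

The polynomial f is an irreducible sextic over Q, so G = Gal(f/Q) is one of the 16 transitive subgroups 6T1, ..., 6T16 of S_6. The discriminant of f is 153664 = 392^2, a perfect square, so G is contained in A_6. The transitive groups of degree 6 contained in A_6 are: A_4 (6T4, order 12), S_4 (6T7, order 24), (C_3 x C_3) : C_4 (6T10, order 36), PSL(2,5) (6T12, order 60), A_6 (6T15, order 360). By Dedekind's theorem, for a prime p not dividing disc(f) the degrees of the irreducible factors of f mod p form the cycle type of an element of G. Factoring f modulo the 33 such primes p <= 149 (skipping 2, 7, which divide the discriminant), each new pattern first appears at: mod 3: f = (x^3 + 2x + 1)(x^3 + 2x + 2), pattern 3+3; mod 13: f = (x + 5)(x + 6)(x^2 + 11x + 6)(x^2 + 11x + 7), pattern 2+2+1+1. No other pattern occurs in this range, so the set of observed cycle types is {3+3, 2+2+1+1}. The candidates containing elements of all these cycle types are A_4 (6T4) of order 12, S_4 (6T7) of order 24, (C_3 x C_3) : C_4 (6T10) of order 36, PSL(2,5) (6T12) of order 60, A_6 (6T15) of order 360; the others are excluded. The observed types are precisely the cycle types that occur in A_4 (6T4) (apart from the identity). Each of the other remaining candidates has further cycle types, and by the Chebotarev density theorem the matching factorization patterns would occur for a proportion of primes equal to their share of the group: S_4 (6T7) additionally contains elements of type 4+2 (6 of its 24 elements, about 25% of primes); (C_3 x C_3) : C_4 (6T10) additionally contains elements of type 4+2, 3+1+1+1 (22 of its 36 elements, about 61% of primes); PSL(2,5) (6T12) additionally contains elements of type 5+1 (24 of its 60 elements, about 40% of primes); A_6 (6T15) additionally contains elements of type 5+1, 4+2, 3+1+1+1 (274 of its 360 elements, about 76% of primes). None of the 33 primes tested shows any such pattern (for each of these groups the chance of that is below 10^-4), which rules them out. Hence G = A_4 (6T4), of order 12.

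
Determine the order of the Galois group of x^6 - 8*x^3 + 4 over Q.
36

The degree of the splitting field over Q equals the order of the Galois group, so first determine the group. The polynomial f is an irreducible sextic over Q, so G = Gal(f/Q) is one of the 16 transitive subgroups 6T1, ..., 6T16 of S_6. The discriminant of f is 1289945088, which is not a perfect square, so G is not contained in A_6. The transitive groups of degree 6 not contained in A_6 are: C_6 (6T1, order 6), S_3 (6T2, order 6), D_6 (6T3, order 12), C_3 x S_3 (6T5, order 18), A_4 x C_2 (6T6, order 24), S_4 (6T8, order 24), S_3 x S_3 (6T9, order 36), S_4 x C_2 (6T11, order 48), (S_3 x S_3) : C_2 (6T13, order 72), PGL(2,5) (6T14, order 120), S_6 (6T16, order 720). By Dedekind's theorem, for a prime p not dividing disc(f) the degrees of the irreducible factors of f mod p form the cycle type of an element of G. Factoring f modulo the 23 such primes p <= 97 (skipping 2, 3, which divide the discriminant), each new pattern first appears at: mod 5: f = (x^6 + 2x^3 + 4), pattern 6; mod 11: f = (x + 2)(x + 8)(x^2 + 3x + 9)(x^2 + 9x + 4), pattern 2+2+1+1; mod 13: f = (x + 1)(x + 3)(x + 9)(x^3 + 4), pattern 3+1+1+1; mod 31: f = (x^2 + 3x + 28)(x^2 + 13x + 16)(x^2 + 15x + 18), pattern 2+2+2; mod 97: f = (x^3 + 16)(x^3 + 73), pattern 3+3. No other pattern occurs in this range, so the set of observed cycle types is {6, 2+2+1+1, 3+1+1+1, 2+2+2, 3+3}. The candidates containing elements of all these cycle types are S_3 x S_3 (6T9) of order 36, (S_3 x S_3) : C_2 (6T13) of order 72, S_6 (6T16) of order 720; the others are excluded. The observed types are precisely the cycle types that occur in S_3 x S_3 (6T9) (apart from the identity). Each of the other remaining candidates has further cycle types, and by the Chebotarev density theorem the matching factorization patterns would occur for a proportion of primes equal to their share of the group: (S_3 x S_3) : C_2 (6T13) additionally contains elements of type 4+2, 3+2+1, 2+1+1+1+1 (36 of its 72 elements, about 50% of primes); S_6 (6T16) additionally contains elements of type 5+1, 4+2, 4+1+1, 3+2+1, 2+1+1+1+1 (459 of its 720 elements, about 64% of primes). None of the 23 primes tested shows any such pattern (for each of these groups the chance of that is below 10^-4), which rules them out. Hence G = S_3 x S_3 (6T9), of order 36. The Galois group S_3 x S_3 (6T9) has order 36, so the splitting field has degree 36 over Q.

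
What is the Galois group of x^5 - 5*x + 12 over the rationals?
The polynomial f is an irreducible quintic over Q, so G = Gal(f/Q) is a transitive subgroup of S_5: one of C_5 (5T1, order 5), D_5 (5T2, order 10), F_20 (5T3, order 20), A_5 (5T4, order 60) or S_5 (5T5, order 120). The discriminant of f is 64000000 = 8000^2, a perfect square, so G is contained in A_5. The transitive groups of degree 5 contained in A_5 are: C_5 (5T1, order 5), D_5 (5T2, order 10), A_5 (5T4, order 60). By Dedekind's theorem, for a prime p not dividing disc(f) the degrees of the irreducible factors of f mod p form the cycle type of an element of G. Factoring f modulo the 23 such primes p <= 97 (skipping 2, 5, which divide the discriminant), each new pattern first appears at: mod 3: f = (x)(x^2 + x + 2)(x^2 + 2x + 2), pattern 2+2+1; mod 7: f = (x^5 + 2x + 5), pattern 5. No other pattern occurs in this range, so the set of observed cycle types is {2+2+1, 5}. The candidates containing elements of all these cycle types are D_5 (5T2) of order 10, A_5 (5T4) of order 60; the others are excluded. The observed types are precisely the cycle types that occur in D_5 (5T2) (apart from the identity). Each of the other remaining candidates has further cycle types, and by the Chebotarev density theorem the matching factorization patterns would occur for a proportion of primes equal to their share of the group: A_5 (5T4) additionally contains elements of type 3+1+1 (20 of its 60 elements, about 33% of primes). None of the 23 primes tested shows any such pattern (for each of these groups the chance of that is below 10^-4), which rules them out. Hence G = D_5 (5T2), of order 10.

D_5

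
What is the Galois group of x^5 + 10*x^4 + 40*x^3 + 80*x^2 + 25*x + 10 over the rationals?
5T4: A_5

The polynomial f is an irreducible quintic over Q, so G = Gal(f/Q) is a transitive subgroup of S_5: one of C_5 (5T1, order 5), D_5 (5T2, order 10), F_20 (5T3, order 20), A_5 (5T4, order 60) or S_5 (5T5, order 120). The discriminant of f is 58564000000 = 242000^2, a perfect square, so G is contained in A_5. The transitive groups of degree 5 contained in A_5 are: C_5 (5T1, order 5), D_5 (5T2, order 10), A_5 (5T4, order 60). By Dedekind's theorem, for a prime p not dividing disc(f) the degrees of the irreducible factors of f mod p form the cycle type of an element of G. Factoring f modulo the 3 such primes p <= 13 (skipping 2, 5, 11, which divide the discriminant), each new pattern first appears at: mod 3: f = (x^5 + x^4 + x^3 + 2x^2 + x + 1), pattern 5; mod 13: f = (x + 8)(x + 10)(x^3 + 5x^2 + 5), pattern 3+1+1. No other pattern occurs in this range, so the set of observed cycle types is {5, 3+1+1}. Among the candidates above, the only group containing elements of all these cycle types is A_5 (5T4) — each of C_5 (5T1), D_5 (5T2) lacks at least one of them. Hence G = A_5 (5T4), of order 60.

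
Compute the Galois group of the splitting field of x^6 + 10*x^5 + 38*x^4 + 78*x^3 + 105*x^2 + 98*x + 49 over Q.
The polynomial f is an irreducible sextic over Q, so G = Gal(f/Q) is one of the 16 transitive subgroups 6T1, ..., 6T16 of S_6. The discriminant of f is 5489031744 = 74088^2, a perfect square, so G is contained in A_6. The transitive groups of degree 6 contained in A_6 are: A_4 (6T4, order 12), S_4 (6T7, order 24), (C_3 x C_3) : C_4 (6T10, order 36), PSL(2,5) (6T12, order 60), A_6 (6T15, order 360). By Dedekind's theorem, for a prime p not dividing disc(f) the degrees of the irreducible factors of f mod p form the cycle type of an element of G. Factoring f modulo the 33 such primes p <= 151 (skipping 2, 3, 7, which divide the discriminant), each new pattern first appears at: mod 5: f = (x^3 + x^2 + 2)(x^3 + 4x^2 + 4x + 2), pattern 3+3; mod 13: f = (x + 5)(x + 6)(x^2 + 5x + 9)(x^2 + 7x + 1), pattern 2+2+1+1. No other pattern occurs in this range, so the set of observed cycle types is {3+3, 2+2+1+1}. The candidates containing elements of all these cycle types are A_4 (6T4) of order 12, S_4 (6T7) of order 24, (C_3 x C_3) : C_4 (6T10) of order 36, PSL(2,5) (6T12) of order 60, A_6 (6T15) of order 360; the others are excluded. The observed types are precisely the cycle types that occur in A_4 (6T4) (apart from the identity). Each of the other remaining candidates has further cycle types, and by the Chebotarev density theorem the matching factorization patterns would occur for a proportion of primes equal to their share of the group: S_4 (6T7) additionally contains elements of type 4+2 (6 of its 24 elements, about 25% of primes); (C_3 x C_3) : C_4 (6T10) additionally contains elements of type 4+2, 3+1+1+1 (22 of its 36 elements, about 61% of primes); PSL(2,5) (6T12) additionally contains elements of type 5+1 (24 of its 60 elements, about 40% of primes); A_6 (6T15) additionally contains elements of type 5+1, 4+2, 3+1+1+1 (274 of its 360 elements, about 76% of primes). None of the 33 primes tested shows any such pattern (for each of these groups the chance of that is below 10^-4), which rules them out. Hence G = A_4 (6T4), of order 12.

6T4: A_4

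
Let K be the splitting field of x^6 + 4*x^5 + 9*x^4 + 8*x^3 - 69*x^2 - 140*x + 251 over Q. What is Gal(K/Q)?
The polynomial f is an irreducible sextic over Q, so G = Gal(f/Q) is one of the 16 transitive subgroups 6T1, ..., 6T16 of S_6. The discriminant of f is 564385546240000 = 23756800^2, a perfect square, so G is contained in A_6. The transitive groups of degree 6 contained in A_6 are: A_4 (6T4, order 12), S_4 (6T7, order 24), (C_3 x C_3) : C_4 (6T10, order 36), PSL(2,5) (6T12, order 60), A_6 (6T15, order 360). By Dedekind's theorem, for a prime p not dividing disc(f) the degrees of the irreducible factors of f mod p form the cycle type of an element of G. Factoring f modulo the 19 such primes p <= 79 (skipping 2, 5, 29, which divide the discriminant), each new pattern first appears at: mod 3: f = (x^2 + 2x + 2)(x^4 + 2x^3 + x + 1), pattern 4+2; mod 11: f = (x^3 + 6x^2 + 8x + 10)(x^3 + 9x^2 + 2x + 2), pattern 3+3; mod 19: f = (x + 15)(x + 17)(x^2 + 13x + 13)(x^2 + 16x + 11), pattern 2+2+1+1; mod 61: f = (x + 6)(x + 39)(x + 53)(x^3 + 28x^2 + 14x + 10), pattern 3+1+1+1. No other pattern occurs in this range, so the set of observed cycle types is {4+2, 3+3, 2+2+1+1, 3+1+1+1}. The candidates containing elements of all these cycle types are (C_3 x C_3) : C_4 (6T10) of order 36, A_6 (6T15) of order 360; the others are excluded. The observed types are precisely the cycle types that occur in (C_3 x C_3) : C_4 (6T10) (apart from the identity). Each of the other remaining candidates has further cycle types, and by the Chebotarev density theorem the matching factorization patterns would occur for a proportion of primes equal to their share of the group: A_6 (6T15) additionally contains elements of type 5+1 (144 of its 360 elements, about 40% of primes). None of the 19 primes tested shows any such pattern (for each of these groups the chance of that is below 10^-4), which rules them out. Hence G = (C_3 x C_3) : C_4 (6T10), of order 36.

(C_3 x C_3) : C_4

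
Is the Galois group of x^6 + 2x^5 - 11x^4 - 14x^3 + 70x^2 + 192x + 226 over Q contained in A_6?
The polynomial is irreducible of degree 6 over Q. Its discriminant is -997977239592192, which is not a perfect square. A Galois group lies in the alternating group exactly when the discriminant is a square in Q, so the Galois group ((S_3 x S_3) : C_2) is not contained in A_6.

No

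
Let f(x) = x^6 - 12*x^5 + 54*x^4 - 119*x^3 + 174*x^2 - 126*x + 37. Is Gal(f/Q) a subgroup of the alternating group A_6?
No

The polynomial is irreducible of degree 6 over Q. Its discriminant is -16829675182323, which is not a perfect square. A Galois group lies in the alternating group exactly when the discriminant is a square in Q, so the Galois group (C_6) is not contained in A_6.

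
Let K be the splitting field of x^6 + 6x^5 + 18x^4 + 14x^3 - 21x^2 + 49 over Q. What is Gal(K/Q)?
PGL(2,5) (also written S5(6))

The polynomial f is an irreducible sextic over Q, so G = Gal(f/Q) is one of the 16 transitive subgroups 6T1, ..., 6T16 of S_6. The discriminant of f is -28010528989632, which is not a perfect square, so G is not contained in A_6. The transitive groups of degree 6 not contained in A_6 are: C_6 (6T1, order 6), S_3 (6T2, order 6), D_6 (6T3, order 12), C_3 x S_3 (6T5, order 18), A_4 x C_2 (6T6, order 24), S_4 (6T8, order 24), S_3 x S_3 (6T9, order 36), S_4 x C_2 (6T11, order 48), (S_3 x S_3) : C_2 (6T13, order 72), PGL(2,5) (6T14, order 120), S_6 (6T16, order 720). By Dedekind's theorem, for a prime p not dividing disc(f) the degrees of the irreducible factors of f mod p form the cycle type of an element of G. Factoring f modulo the 21 such primes p <= 89 (skipping 2, 3, 7, which divide the discriminant), each new pattern first appears at: mod 5: f = (x^6 + x^5 + 3x^4 + 4x^3 + 4x^2 + 4), pattern 6; mod 11: f = (x + 8)(x^5 + 9x^4 + x^3 + 6x^2 + 8x + 2), pattern 5+1; mod 13: f = (x + 2)(x + 9)(x^4 + 8x^3 + 3x^2 + 6x + 2), pattern 4+1+1; mod 23: f = (x + 8)(x + 21)(x^2 + 3x + 11)(x^2 + 20x + 9), pattern 2+2+1+1; mod 43: f = (x^3 + 3x^2 + 3x + 13)(x^3 + 3x^2 + 6x + 17), pattern 3+3; mod 61: f = (x^2 + 15x + 31)(x^2 + 17x + 36)(x^2 + 35x + 40), pattern 2+2+2. No other pattern occurs in this range, so the set of observed cycle types is {6, 5+1, 4+1+1, 2+2+1+1, 3+3, 2+2+2}. The candidates containing elements of all these cycle types are PGL(2,5) (6T14) of order 120, S_6 (6T16) of order 720; the others are excluded. The observed types are precisely the cycle types that occur in PGL(2,5) (6T14) (apart from the identity). Each of the other remaining candidates has further cycle types, and by the Chebotarev density theorem the matching factorization patterns would occur for a proportion of primes equal to their share of the group: S_6 (6T16) additionally contains elements of type 4+2, 3+2+1, 3+1+1+1, 2+1+1+1+1 (265 of its 720 elements, about 37% of primes). None of the 21 primes tested shows any such pattern (for each of these groups the chance of that is below 10^-4), which rules them out. Hence G = PGL(2,5) (6T14), of order 120.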